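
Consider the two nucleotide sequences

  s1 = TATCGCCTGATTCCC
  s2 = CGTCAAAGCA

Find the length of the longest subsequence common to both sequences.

5

Let dp[i][j] be the LCS length of the first i bases of s1 and the first j bases of s2. dp[i][j] = dp[i-1][j-1]+1 when the i-th and j-th bases match, else max(dp[i-1][j], dp[i][j-1]).
    ·  C  G  T  C  A  A  A  G  C  A
 ·  0  0  0  0  0  0  0  0  0  0  0
 T  0  0  0  1  1  1  1  1  1  1  1
 A  0  0  0  1  1  2  2  2  2  2  2
 T  0  0  0  1  1  2  2  2  2  2  2
 C  0  1  1  1  2  2  2  2  2  3  3
 G  0  1  2  2  2  2  2  2  3  3  3
 C  0  1  2  2  3  3  3  3  3  4  4
 C  0  1  2  2  3  3  3  3  3  4  4
 T  0  1  2  3  3  3  3  3  3  4  4
 G  0  1  2  3  3  3  3  3  4  4  4
 A  0  1  2  3  3  4  4  4  4  4  5
 T  0  1  2  3  3  4  4  4  4  4  5
 T  0  1  2  3  3  4  4  4  4  4  5
 C  0  1  2  3  4  4  4  4  4  5  5
 C  0  1  2  3  4  4  4  4  4  5  5
 C  0  1  2  3  4  4  4  4  4  5  5
dp[15][10] = 5. One LCS (by backtracking along matches): TAGCA.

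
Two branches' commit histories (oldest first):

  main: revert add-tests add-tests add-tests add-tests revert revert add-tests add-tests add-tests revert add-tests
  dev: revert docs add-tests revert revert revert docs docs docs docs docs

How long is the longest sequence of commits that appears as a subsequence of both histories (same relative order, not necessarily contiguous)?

5

One common subsequence of length 5: revert at main[1]=dev[1]; then add-tests at main[5]=dev[3]; then revert at main[6]=dev[4]; then revert at main[7]=dev[5]; then revert at main[11]=dev[6]. dp[12][11] = 5 confirms this is the maximum.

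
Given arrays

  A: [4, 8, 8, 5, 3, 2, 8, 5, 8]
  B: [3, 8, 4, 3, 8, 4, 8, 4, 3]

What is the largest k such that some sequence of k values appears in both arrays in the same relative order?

4

Taking 4 [1,3] → 8 [2,5] → 8 [3,7] → 3 [5,9] gives a common subsequence of length 4. dp[9][9] = 4 confirms this is the maximum.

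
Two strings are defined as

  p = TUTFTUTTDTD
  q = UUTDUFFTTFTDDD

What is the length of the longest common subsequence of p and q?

Match T at p[1]=q[3], then U at p[2]=q[5], then F at p[4]=q[7], then T at p[5]=q[8], then T at p[7]=q[9], then T at p[8]=q[11], then D at p[9]=q[13], then D at p[11]=q[14] — 8 characters in the same relative order in both, and the DP table's final entry dp[11][14] is also 8, so no common subsequence is longer.

8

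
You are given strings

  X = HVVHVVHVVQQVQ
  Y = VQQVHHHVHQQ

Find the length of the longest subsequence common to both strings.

One common subsequence of length 7: V (X #2, Y #1), V (X #3, Y #4), H (X #4, Y #7), V (X #6, Y #8), H (X #7, Y #9), Q (X #11, Y #10), Q (X #13, Y #11). Since dp[13][11] = 7, nothing longer is possible.

7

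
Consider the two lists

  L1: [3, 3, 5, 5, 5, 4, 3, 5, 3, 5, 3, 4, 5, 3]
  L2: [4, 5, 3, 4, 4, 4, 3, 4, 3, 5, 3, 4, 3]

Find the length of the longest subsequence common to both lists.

Pick 3 [1,3], 3 [2,7], 4 [6,8], 3 [9,9], 5 [10,10], 3 [11,11], 4 [12,12], 3 [14,13]; all 8 values appear in both, in order. dp[14][13] = 8 confirms this is the maximum.

8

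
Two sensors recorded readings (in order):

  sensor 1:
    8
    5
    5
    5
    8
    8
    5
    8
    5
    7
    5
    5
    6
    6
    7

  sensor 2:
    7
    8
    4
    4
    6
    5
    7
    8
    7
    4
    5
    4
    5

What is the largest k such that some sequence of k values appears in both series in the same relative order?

6

Match 8 at sensor 1[1]=sensor 2[2], then 5 at sensor 1[2]=sensor 2[6], then 8 at sensor 1[8]=sensor 2[8], then 7 at sensor 1[10]=sensor 2[9], then 5 at sensor 1[11]=sensor 2[11], then 5 at sensor 1[12]=sensor 2[13] — 6 values in the same relative order in both, and the DP table's final entry dp[15][13] is also 6, so no common subsequence is longer.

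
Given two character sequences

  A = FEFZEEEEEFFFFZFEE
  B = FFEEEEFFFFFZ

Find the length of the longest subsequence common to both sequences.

One common subsequence of length 11: F [1,1] → F [3,2] → E [5,3] → E [6,4] → E [7,5] → E [8,6] → F [10,8] → F [11,9] → F [12,10] → F [13,11] → Z [14,12], and the DP table's final entry dp[17][12] is also 11, so no common subsequence is longer.

11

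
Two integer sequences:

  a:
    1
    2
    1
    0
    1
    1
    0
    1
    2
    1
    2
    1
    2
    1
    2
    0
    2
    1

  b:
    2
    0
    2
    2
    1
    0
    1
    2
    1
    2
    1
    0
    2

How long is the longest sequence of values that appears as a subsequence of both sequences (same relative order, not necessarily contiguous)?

11

Match 2 (a #2, b #1) → 0 (a #4, b #2) → 1 (a #6, b #5) → 0 (a #7, b #6) → 1 (a #10, b #7) → 2 (a #11, b #8) → 1 (a #12, b #9) → 2 (a #13, b #10) → 1 (a #14, b #11) → 0 (a #16, b #12) → 2 (a #17, b #13) — 11 values in the same relative order in both. dp[18][13] = 11 confirms this is the maximum.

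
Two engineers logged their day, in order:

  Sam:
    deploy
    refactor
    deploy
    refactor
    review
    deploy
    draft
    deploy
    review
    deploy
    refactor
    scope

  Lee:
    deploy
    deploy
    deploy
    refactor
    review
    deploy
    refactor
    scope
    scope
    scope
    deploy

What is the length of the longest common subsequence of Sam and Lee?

7

Match deploy at Sam[1]=Lee[2], deploy at Sam[3]=Lee[3], refactor at Sam[4]=Lee[4], review at Sam[9]=Lee[5], deploy at Sam[10]=Lee[6], refactor at Sam[11]=Lee[7], scope at Sam[12]=Lee[10] — 7 tasks in the same relative order in both. The LCS DP gives dp[12][11] = 7, so this is optimal.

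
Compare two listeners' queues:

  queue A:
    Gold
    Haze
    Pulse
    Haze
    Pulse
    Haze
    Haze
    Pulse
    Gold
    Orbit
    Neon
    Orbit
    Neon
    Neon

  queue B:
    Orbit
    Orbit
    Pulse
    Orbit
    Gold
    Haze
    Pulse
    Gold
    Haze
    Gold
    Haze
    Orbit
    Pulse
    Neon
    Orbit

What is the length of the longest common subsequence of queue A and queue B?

8

Pick Gold [1,5]; then Haze [2,6]; then Pulse [3,7]; then Haze [4,9]; then Haze [6,11]; then Pulse [8,13]; then Neon [11,14]; then Orbit [12,15]; all 8 songs appear in both, in order. The LCS DP gives dp[14][15] = 8, so this is optimal.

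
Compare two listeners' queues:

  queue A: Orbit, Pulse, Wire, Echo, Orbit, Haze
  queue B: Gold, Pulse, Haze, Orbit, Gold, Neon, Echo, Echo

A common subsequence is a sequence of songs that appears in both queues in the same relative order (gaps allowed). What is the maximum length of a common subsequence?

Taking Orbit at queue A[1]=queue B[4]; then Echo at queue A[4]=queue B[8] gives a common subsequence of length 2. dp[6][8] = 2 confirms this is the maximum.

2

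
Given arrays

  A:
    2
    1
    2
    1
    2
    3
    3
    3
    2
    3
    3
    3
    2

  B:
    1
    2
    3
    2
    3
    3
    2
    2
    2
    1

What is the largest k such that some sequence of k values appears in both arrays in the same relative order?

Let dp[i][j] be the LCS length of the first i values of A and the first j values of B. dp[i][j] = dp[i-1][j-1]+1 when the i-th and j-th values match, else max(dp[i-1][j], dp[i][j-1]).
    ·  1  2  3  2  3  3  2  2  2  1
 ·  0  0  0  0  0  0  0  0  0  0  0
 2  0  0  1  1  1  1  1  1  1  1  1
 1  0  1  1  1  1  1  1  1  1  1  2
 2  0  1  2  2  2  2  2  2  2  2  2
 1  0  1  2  2  2  2  2  2  2  2  3
 2  0  1  2  2  3  3  3  3  3  3  3
 3  0  1  2  3  3  4  4  4  4  4  4
 3  0  1  2  3  3  4  5  5  5  5  5
 3  0  1  2  3  3  4  5  5  5  5  5
 2  0  1  2  3  4  4  5  6  6  6  6
 3  0  1  2  3  4  5  5  6  6  6  6
 3  0  1  2  3  4  5  6  6  6  6  6
 3  0  1  2  3  4  5  6  6  6  6  6
 2  0  1  2  3  4  5  6  7  7  7  7
dp[13][10] = 7. One LCS (by backtracking along matches): 1, 2, 2, 3, 3, 2, 2.

7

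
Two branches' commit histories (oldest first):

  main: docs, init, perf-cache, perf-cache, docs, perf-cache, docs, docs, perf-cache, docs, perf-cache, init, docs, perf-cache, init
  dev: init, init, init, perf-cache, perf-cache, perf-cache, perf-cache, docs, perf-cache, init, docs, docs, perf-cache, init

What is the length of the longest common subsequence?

Taking init (main #2, dev #3) → perf-cache (main #3, dev #4) → perf-cache (main #4, dev #5) → perf-cache (main #6, dev #6) → perf-cache (main #9, dev #7) → docs (main #10, dev #8) → perf-cache (main #11, dev #9) → init (main #12, dev #10) → docs (main #13, dev #12) → perf-cache (main #14, dev #13) → init (main #15, dev #14) gives a common subsequence of length 11. Since dp[15][14] = 11, nothing longer is possible.

11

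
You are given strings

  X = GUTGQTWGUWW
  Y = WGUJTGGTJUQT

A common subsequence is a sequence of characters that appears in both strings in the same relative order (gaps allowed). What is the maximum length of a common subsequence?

Let dp[i][j] be the LCS length of the first i characters of X and the first j characters of Y. dp[i][j] = dp[i-1][j-1]+1 when the i-th and j-th characters match, else max(dp[i-1][j], dp[i][j-1]).
    ·  W  G  U  J  T  G  G  T  J  U  Q  T
 ·  0  0  0  0  0  0  0  0  0  0  0  0  0
 G  0  0  1  1  1  1  1  1  1  1  1  1  1
 U  0  0  1  2  2  2  2  2  2  2  2  2  2
 T  0  0  1  2  2  3  3  3  3  3  3  3  3
 G  0  0  1  2  2  3  4  4  4  4  4  4  4
 Q  0  0  1  2  2  3  4  4  4  4  4  5  5
 T  0  0  1  2  2  3  4  4  5  5  5  5  6
 W  0  1  1  2  2  3  4  4  5  5  5  5  6
 G  0  1  2  2  2  3  4  5  5  5  5  5  6
 U  0  1  2  3  3  3  4  5  5  5  6  6  6
 W  0  1  2  3  3  3  4  5  5  5  6  6  6
 W  0  1  2  3  3  3  4  5  5  5  6  6  6
dp[11][12] = 6. One LCS (by backtracking along matches): GUTGQT.

6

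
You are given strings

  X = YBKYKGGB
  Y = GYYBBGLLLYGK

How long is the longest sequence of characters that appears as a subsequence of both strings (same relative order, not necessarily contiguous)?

4

Match Y (X #1, Y #3); then B (X #2, Y #5); then Y (X #4, Y #10); then K (X #5, Y #12) — 4 characters in the same relative order in both. dp[8][12] = 4 confirms this is the maximum.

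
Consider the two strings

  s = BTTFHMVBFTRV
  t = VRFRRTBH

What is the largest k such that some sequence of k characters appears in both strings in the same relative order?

3

Taking V [7,1], F [9,3], T [10,6] gives a common subsequence of length 3. The LCS DP gives dp[12][8] = 3, so this is optimal.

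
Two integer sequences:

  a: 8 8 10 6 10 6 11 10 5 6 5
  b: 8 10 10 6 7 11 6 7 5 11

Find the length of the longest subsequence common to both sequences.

7

Let dp[i][j] be the LCS length of the first i values of a and the first j values of b. dp[i][j] = dp[i-1][j-1]+1 when the i-th and j-th values match, else max(dp[i-1][j], dp[i][j-1]).
    ·  8 10 10  6  7 11  6  7  5 11
 ·  0  0  0  0  0  0  0  0  0  0  0
 8  0  1  1  1  1  1  1  1  1  1  1
 8  0  1  1  1  1  1  1  1  1  1  1
10  0  1  2  2  2  2  2  2  2  2  2
 6  0  1  2  2  3  3  3  3  3  3  3
10  0  1  2  3  3  3  3  3  3  3  3
 6  0  1  2  3  4  4  4  4  4  4  4
11  0  1  2  3  4  4  5  5  5  5  5
10  0  1  2  3  4  4  5  5  5  5  5
 5  0  1  2  3  4  4  5  5  5  6  6
 6  0  1  2  3  4  4  5  6  6  6  6
 5  0  1  2  3  4  4  5  6  6  7  7
dp[11][10] = 7. One LCS (by backtracking along matches): 8, 10, 10, 6, 11, 6, 5.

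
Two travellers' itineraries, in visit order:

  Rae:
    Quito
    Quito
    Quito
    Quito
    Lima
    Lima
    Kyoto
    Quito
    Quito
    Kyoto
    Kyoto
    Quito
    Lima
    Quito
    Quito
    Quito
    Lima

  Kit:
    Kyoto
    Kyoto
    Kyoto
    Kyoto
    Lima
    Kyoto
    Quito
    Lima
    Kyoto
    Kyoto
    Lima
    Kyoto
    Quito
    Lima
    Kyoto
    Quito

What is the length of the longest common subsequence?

8

Taking Quito at Rae[4]=Kit[7], Lima at Rae[6]=Kit[8], Kyoto at Rae[7]=Kit[9], Kyoto at Rae[10]=Kit[10], Kyoto at Rae[11]=Kit[12], Quito at Rae[12]=Kit[13], Lima at Rae[13]=Kit[14], Quito at Rae[16]=Kit[16] gives a common subsequence of length 8. The LCS DP gives dp[17][16] = 8, so this is optimal.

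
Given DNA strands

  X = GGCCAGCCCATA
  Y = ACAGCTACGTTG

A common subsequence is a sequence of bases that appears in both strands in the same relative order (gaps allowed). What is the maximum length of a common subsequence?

6

Let dp[i][j] be the LCS length of the first i bases of X and the first j bases of Y. dp[i][j] = dp[i-1][j-1]+1 when the i-th and j-th bases match, else max(dp[i-1][j], dp[i][j-1]).
    ·  A  C  A  G  C  T  A  C  G  T  T  G
 ·  0  0  0  0  0  0  0  0  0  0  0  0  0
 G  0  0  0  0  1  1  1  1  1  1  1  1  1
 G  0  0  0  0  1  1  1  1  1  2  2  2  2
 C  0  0  1  1  1  2  2  2  2  2  2  2  2
 C  0  0  1  1  1  2  2  2  3  3  3  3  3
 A  0  1  1  2  2  2  2  3  3  3  3  3  3
 G  0  1  1  2  3  3  3  3  3  4  4  4  4
 C  0  1  2  2  3  4  4  4  4  4  4  4  4
 C  0  1  2  2  3  4  4  4  5  5  5  5  5
 C  0  1  2  2  3  4  4  4  5  5  5  5  5
 A  0  1  2  3  3  4  4  5  5  5  5  5  5
 T  0  1  2  3  3  4  5  5  5  5  6  6  6
 A  0  1  2  3  3  4  5  6  6  6  6  6  6
dp[12][12] = 6. One LCS (by backtracking along matches): CAGCCT.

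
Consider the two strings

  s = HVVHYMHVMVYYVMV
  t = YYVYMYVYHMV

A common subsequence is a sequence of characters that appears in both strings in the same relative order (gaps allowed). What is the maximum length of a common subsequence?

7

Taking V at s[3]=t[3], then Y at s[5]=t[4], then M at s[6]=t[5], then V at s[10]=t[7], then Y at s[11]=t[8], then M at s[14]=t[10], then V at s[15]=t[11] gives a common subsequence of length 7. dp[15][11] = 7 confirms this is the maximum.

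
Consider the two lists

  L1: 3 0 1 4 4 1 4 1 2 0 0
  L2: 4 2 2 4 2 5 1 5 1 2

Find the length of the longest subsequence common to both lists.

5

Taking 4 (L1 #4, L2 #1), 4 (L1 #5, L2 #4), 1 (L1 #6, L2 #7), 1 (L1 #8, L2 #9), 2 (L1 #9, L2 #10) gives a common subsequence of length 5. The LCS DP gives dp[11][10] = 5, so this is optimal.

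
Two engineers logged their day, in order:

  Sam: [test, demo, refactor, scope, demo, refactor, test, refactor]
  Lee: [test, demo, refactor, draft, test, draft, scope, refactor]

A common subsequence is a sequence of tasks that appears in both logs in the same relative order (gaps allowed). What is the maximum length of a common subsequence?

One common subsequence of length 5: test (Sam #1, Lee #1), demo (Sam #2, Lee #2), refactor (Sam #3, Lee #3), scope (Sam #4, Lee #7), refactor (Sam #8, Lee #8). dp[8][8] = 5 confirms this is the maximum.

5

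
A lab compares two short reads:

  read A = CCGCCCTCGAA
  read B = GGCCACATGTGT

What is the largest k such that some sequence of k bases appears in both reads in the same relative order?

6

Let dp[i][j] be the LCS length of the first i bases of read A and the first j bases of read B. dp[i][j] = dp[i-1][j-1]+1 when the i-th and j-th bases match, else max(dp[i-1][j], dp[i][j-1]).
    ·  G  G  C  C  A  C  A  T  G  T  G  T
 ·  0  0  0  0  0  0  0  0  0  0  0  0  0
 C  0  0  0  1  1  1  1  1  1  1  1  1  1
 C  0  0  0  1  2  2  2  2  2  2  2  2  2
 G  0  1  1  1  2  2  2  2  2  3  3  3  3
 C  0  1  1  2  2  2  3  3  3  3  3  3  3
 C  0  1  1  2  3  3  3  3  3  3  3  3  3
 C  0  1  1  2  3  3  4  4  4  4  4  4  4
 T  0  1  1  2  3  3  4  4  5  5  5  5  5
 C  0  1  1  2  3  3  4  4  5  5  5  5  5
 G  0  1  2  2  3  3  4  4  5  6  6  6  6
 A  0  1  2  2  3  4  4  5  5  6  6  6  6
 A  0  1  2  2  3  4  4  5  5  6  6  6  6
dp[11][12] = 6. One LCS (by backtracking along matches): GCCCTG.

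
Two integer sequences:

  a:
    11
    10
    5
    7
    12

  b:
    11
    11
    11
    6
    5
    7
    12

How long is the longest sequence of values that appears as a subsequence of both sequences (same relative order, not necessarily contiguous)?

Pick 11 (a #1, b #3) → 5 (a #3, b #5) → 7 (a #4, b #6) → 12 (a #5, b #7); all 4 values appear in both, in order. dp[5][7] = 4 confirms this is the maximum.

4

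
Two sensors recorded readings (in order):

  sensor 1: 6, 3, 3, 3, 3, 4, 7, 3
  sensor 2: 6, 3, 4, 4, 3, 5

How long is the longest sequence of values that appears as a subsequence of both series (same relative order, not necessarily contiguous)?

4

Let dp[i][j] be the LCS length of the first i values of sensor 1 and the first j values of sensor 2. dp[i][j] = dp[i-1][j-1]+1 when the i-th and j-th values match, else max(dp[i-1][j], dp[i][j-1]).
    ·  6  3  4  4  3  5
 ·  0  0  0  0  0  0  0
 6  0  1  1  1  1  1  1
 3  0  1  2  2  2  2  2
 3  0  1  2  2  2  3  3
 3  0  1  2  2  2  3  3
 3  0  1  2  2  2  3  3
 4  0  1  2  3  3  3  3
 7  0  1  2  3  3  3  3
 3  0  1  2  3  3  4  4
dp[8][6] = 4. One LCS (by backtracking along matches): 6, 3, 4, 3.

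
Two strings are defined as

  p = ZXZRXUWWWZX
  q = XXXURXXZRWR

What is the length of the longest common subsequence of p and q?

Match X [2,7]; then Z [3,8]; then R [4,9]; then W [7,10] — 4 characters in the same relative order in both, and the DP table's final entry dp[11][11] is also 4, so no common subsequence is longer.

4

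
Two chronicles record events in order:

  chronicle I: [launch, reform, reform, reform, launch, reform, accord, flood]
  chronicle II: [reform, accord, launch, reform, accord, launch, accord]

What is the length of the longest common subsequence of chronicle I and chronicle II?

Taking launch (chronicle I #1, chronicle II #3), then reform (chronicle I #2, chronicle II #4), then launch (chronicle I #5, chronicle II #6), then accord (chronicle I #7, chronicle II #7) gives a common subsequence of length 4, and the DP table's final entry dp[8][7] is also 4, so no common subsequence is longer.

4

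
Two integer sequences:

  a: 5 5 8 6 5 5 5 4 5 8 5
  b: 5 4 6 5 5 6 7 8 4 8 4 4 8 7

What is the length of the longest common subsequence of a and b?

Match 5 at a[1]=b[1], then 6 at a[4]=b[3], then 5 at a[5]=b[4], then 5 at a[6]=b[5], then 4 at a[8]=b[12], then 8 at a[10]=b[13] — 6 values in the same relative order in both. The LCS DP gives dp[11][14] = 6, so this is optimal.

6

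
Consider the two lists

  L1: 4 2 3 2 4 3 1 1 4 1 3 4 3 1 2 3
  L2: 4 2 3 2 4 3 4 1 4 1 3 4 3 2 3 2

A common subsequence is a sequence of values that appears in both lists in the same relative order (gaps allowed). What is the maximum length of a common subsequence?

14

One common subsequence of length 14: 4 at L1[1]=L2[1], 2 at L1[2]=L2[2], 3 at L1[3]=L2[3], 2 at L1[4]=L2[4], 4 at L1[5]=L2[5], 3 at L1[6]=L2[6], 1 at L1[8]=L2[8], 4 at L1[9]=L2[9], 1 at L1[10]=L2[10], 3 at L1[11]=L2[11], 4 at L1[12]=L2[12], 3 at L1[13]=L2[13], 2 at L1[15]=L2[14], 3 at L1[16]=L2[15], and the DP table's final entry dp[16][16] is also 14, so no common subsequence is longer.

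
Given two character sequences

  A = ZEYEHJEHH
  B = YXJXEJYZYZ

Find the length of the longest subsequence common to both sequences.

3

Taking Y (A #3, B #1); then E (A #4, B #5); then J (A #6, B #6) gives a common subsequence of length 3. Since dp[9][10] = 3, nothing longer is possible.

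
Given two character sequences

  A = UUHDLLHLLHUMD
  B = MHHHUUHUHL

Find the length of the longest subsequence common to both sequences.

5

Let dp[i][j] be the LCS length of the first i characters of A and the first j characters of B. dp[i][j] = dp[i-1][j-1]+1 when the i-th and j-th characters match, else max(dp[i-1][j], dp[i][j-1]).
    ·  M  H  H  H  U  U  H  U  H  L
 ·  0  0  0  0  0  0  0  0  0  0  0
 U  0  0  0  0  0  1  1  1  1  1  1
 U  0  0  0  0  0  1  2  2  2  2  2
 H  0  0  1  1  1  1  2  3  3  3  3
 D  0  0  1  1  1  1  2  3  3  3  3
 L  0  0  1  1  1  1  2  3  3  3  4
 L  0  0  1  1  1  1  2  3  3  3  4
 H  0  0  1  2  2  2  2  3  3  4  4
 L  0  0  1  2  2  2  2  3  3  4  5
 L  0  0  1  2  2  2  2  3  3  4  5
 H  0  0  1  2  3  3  3  3  3  4  5
 U  0  0  1  2  3  4  4  4  4  4  5
 M  0  1  1  2  3  4  4  4  4  4  5
 D  0  1  1  2  3  4  4  4  4  4  5
dp[13][10] = 5. One LCS (by backtracking along matches): UUHHL.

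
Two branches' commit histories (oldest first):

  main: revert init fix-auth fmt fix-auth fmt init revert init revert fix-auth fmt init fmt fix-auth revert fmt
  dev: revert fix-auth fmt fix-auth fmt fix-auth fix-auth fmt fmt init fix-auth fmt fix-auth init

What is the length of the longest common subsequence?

Match revert at main[1]=dev[1]; then fix-auth at main[3]=dev[2]; then fmt at main[4]=dev[3]; then fix-auth at main[5]=dev[4]; then fmt at main[6]=dev[5]; then fix-auth at main[11]=dev[7]; then fmt at main[12]=dev[9]; then init at main[13]=dev[10]; then fmt at main[14]=dev[12]; then fix-auth at main[15]=dev[13] — 10 commits in the same relative order in both, and the DP table's final entry dp[17][14] is also 10, so no common subsequence is longer.

10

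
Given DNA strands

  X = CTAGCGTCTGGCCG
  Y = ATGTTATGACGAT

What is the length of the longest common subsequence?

Match T (X #2, Y #2), then G (X #4, Y #3), then T (X #7, Y #5), then T (X #9, Y #7), then G (X #10, Y #8), then C (X #13, Y #10), then G (X #14, Y #11) — 7 bases in the same relative order in both. dp[14][13] = 7 confirms this is the maximum.

7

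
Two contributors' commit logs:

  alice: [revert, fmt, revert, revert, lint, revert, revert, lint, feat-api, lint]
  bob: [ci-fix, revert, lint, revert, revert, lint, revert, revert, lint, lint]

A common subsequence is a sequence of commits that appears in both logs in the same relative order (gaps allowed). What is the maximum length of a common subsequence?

8

Pick revert at alice[1]=bob[2]; then revert at alice[3]=bob[4]; then revert at alice[4]=bob[5]; then lint at alice[5]=bob[6]; then revert at alice[6]=bob[7]; then revert at alice[7]=bob[8]; then lint at alice[8]=bob[9]; then lint at alice[10]=bob[10]; all 8 commits appear in both, in order, and the DP table's final entry dp[10][10] is also 8, so no common subsequence is longer.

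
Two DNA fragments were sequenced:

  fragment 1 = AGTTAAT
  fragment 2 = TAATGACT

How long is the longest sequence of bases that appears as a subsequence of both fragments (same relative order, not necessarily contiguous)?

4

One common subsequence of length 4: A [1,3], G [2,5], A [5,6], T [7,8], and the DP table's final entry dp[7][8] is also 4, so no common subsequence is longer.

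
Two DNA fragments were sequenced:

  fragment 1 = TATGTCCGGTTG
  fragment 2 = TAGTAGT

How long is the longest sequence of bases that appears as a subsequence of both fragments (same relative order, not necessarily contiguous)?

6

One common subsequence of length 6: T at fragment 1[1]=fragment 2[1], A at fragment 1[2]=fragment 2[2], G at fragment 1[4]=fragment 2[3], T at fragment 1[5]=fragment 2[4], G at fragment 1[9]=fragment 2[6], T at fragment 1[11]=fragment 2[7]. The LCS DP gives dp[12][7] = 6, so this is optimal.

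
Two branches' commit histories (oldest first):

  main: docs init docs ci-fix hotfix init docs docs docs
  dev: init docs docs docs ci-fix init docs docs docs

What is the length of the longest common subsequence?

7

One common subsequence of length 7: docs (main #1, dev #3), docs (main #3, dev #4), ci-fix (main #4, dev #5), init (main #6, dev #6), docs (main #7, dev #7), docs (main #8, dev #8), docs (main #9, dev #9). dp[9][9] = 7 confirms this is the maximum.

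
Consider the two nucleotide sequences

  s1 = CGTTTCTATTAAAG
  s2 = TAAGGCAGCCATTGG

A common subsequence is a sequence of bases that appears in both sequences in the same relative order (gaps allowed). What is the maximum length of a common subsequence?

Pick C at s1[1]=s2[6], then G at s1[2]=s2[8], then C at s1[6]=s2[10], then A at s1[8]=s2[11], then T at s1[9]=s2[12], then T at s1[10]=s2[13], then G at s1[14]=s2[15]; all 7 bases appear in both, in order. Since dp[14][15] = 7, nothing longer is possible.

7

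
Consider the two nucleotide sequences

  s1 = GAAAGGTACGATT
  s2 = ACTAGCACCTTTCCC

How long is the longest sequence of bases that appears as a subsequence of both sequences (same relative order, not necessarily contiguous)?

Taking A [2,1] → A [4,4] → G [5,5] → A [8,7] → C [9,9] → T [12,11] → T [13,12] gives a common subsequence of length 7. The LCS DP gives dp[13][15] = 7, so this is optimal.

7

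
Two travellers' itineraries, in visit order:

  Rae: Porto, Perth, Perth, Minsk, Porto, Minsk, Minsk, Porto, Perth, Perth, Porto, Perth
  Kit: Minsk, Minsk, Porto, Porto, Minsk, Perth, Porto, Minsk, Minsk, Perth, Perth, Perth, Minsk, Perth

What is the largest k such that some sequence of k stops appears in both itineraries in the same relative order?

8

One common subsequence of length 8: Porto (Rae #1, Kit #4); then Perth (Rae #3, Kit #6); then Porto (Rae #5, Kit #7); then Minsk (Rae #6, Kit #8); then Minsk (Rae #7, Kit #9); then Perth (Rae #9, Kit #11); then Perth (Rae #10, Kit #12); then Perth (Rae #12, Kit #14). The LCS DP gives dp[12][14] = 8, so this is optimal.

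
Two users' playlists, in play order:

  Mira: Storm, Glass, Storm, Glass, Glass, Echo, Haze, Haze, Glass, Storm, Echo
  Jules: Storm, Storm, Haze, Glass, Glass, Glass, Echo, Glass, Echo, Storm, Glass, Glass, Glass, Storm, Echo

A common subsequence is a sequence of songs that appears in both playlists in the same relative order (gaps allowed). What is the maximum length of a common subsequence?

8

Match Storm (Mira #1, Jules #2), then Glass (Mira #2, Jules #8), then Storm (Mira #3, Jules #10), then Glass (Mira #4, Jules #11), then Glass (Mira #5, Jules #12), then Glass (Mira #9, Jules #13), then Storm (Mira #10, Jules #14), then Echo (Mira #11, Jules #15) — 8 songs in the same relative order in both. The LCS DP gives dp[11][15] = 8, so this is optimal.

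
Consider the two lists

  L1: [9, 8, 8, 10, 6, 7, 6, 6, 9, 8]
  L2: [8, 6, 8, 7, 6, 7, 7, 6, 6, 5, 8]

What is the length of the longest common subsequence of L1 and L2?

7

One common subsequence of length 7: 8 [2,1]; then 8 [3,3]; then 6 [5,5]; then 7 [6,7]; then 6 [7,8]; then 6 [8,9]; then 8 [10,11], and the DP table's final entry dp[10][11] is also 7, so no common subsequence is longer.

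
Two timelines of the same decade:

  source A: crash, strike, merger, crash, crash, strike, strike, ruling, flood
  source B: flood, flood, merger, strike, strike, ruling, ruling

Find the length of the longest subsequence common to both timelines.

4

Pick merger (source A #3, source B #3), then strike (source A #6, source B #4), then strike (source A #7, source B #5), then ruling (source A #8, source B #7); all 4 events appear in both, in order. dp[9][7] = 4 confirms this is the maximum.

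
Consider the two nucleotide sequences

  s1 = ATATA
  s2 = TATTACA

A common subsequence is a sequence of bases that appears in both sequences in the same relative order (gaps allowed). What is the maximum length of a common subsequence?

4

One common subsequence of length 4: A at s1[1]=s2[2] → T at s1[2]=s2[4] → A at s1[3]=s2[5] → A at s1[5]=s2[7], and the DP table's final entry dp[5][7] is also 4, so no common subsequence is longer.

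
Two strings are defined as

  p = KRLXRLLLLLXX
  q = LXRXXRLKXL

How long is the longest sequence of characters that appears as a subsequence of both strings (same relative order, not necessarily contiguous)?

Let dp[i][j] be the LCS length of the first i characters of p and the first j characters of q. dp[i][j] = dp[i-1][j-1]+1 when the i-th and j-th characters match, else max(dp[i-1][j], dp[i][j-1]).
    ·  L  X  R  X  X  R  L  K  X  L
 ·  0  0  0  0  0  0  0  0  0  0  0
 K  0  0  0  0  0  0  0  0  1  1  1
 R  0  0  0  1  1  1  1  1  1  1  1
 L  0  1  1  1  1  1  1  2  2  2  2
 X  0  1  2  2  2  2  2  2  2  3  3
 R  0  1  2  3  3  3  3  3  3  3  3
 L  0  1  2  3  3  3  3  4  4  4  4
 L  0  1  2  3  3  3  3  4  4  4  5
 L  0  1  2  3  3  3  3  4  4  4  5
 L  0  1  2  3  3  3  3  4  4  4  5
 L  0  1  2  3  3  3  3  4  4  4  5
 X  0  1  2  3  4  4  4  4  4  5  5
 X  0  1  2  3  4  5  5  5  5  5  5
dp[12][10] = 5. One LCS (by backtracking along matches): RXRLL.

5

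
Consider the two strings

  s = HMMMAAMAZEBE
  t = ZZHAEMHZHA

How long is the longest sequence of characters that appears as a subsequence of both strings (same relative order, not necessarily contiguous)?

Let dp[i][j] be the LCS length of the first i characters of s and the first j characters of t. dp[i][j] = dp[i-1][j-1]+1 when the i-th and j-th characters match, else max(dp[i-1][j], dp[i][j-1]).
    ·  Z  Z  H  A  E  M  H  Z  H  A
 ·  0  0  0  0  0  0  0  0  0  0  0
 H  0  0  0  1  1  1  1  1  1  1  1
 M  0  0  0  1  1  1  2  2  2  2  2
 M  0  0  0  1  1  1  2  2  2  2  2
 M  0  0  0  1  1  1  2  2  2  2  2
 A  0  0  0  1  2  2  2  2  2  2  3
 A  0  0  0  1  2  2  2  2  2  2  3
 M  0  0  0  1  2  2  3  3  3  3  3
 A  0  0  0  1  2  2  3  3  3  3  4
 Z  0  1  1  1  2  2  3  3  4  4  4
 E  0  1  1  1  2  3  3  3  4  4  4
 B  0  1  1  1  2  3  3  3  4  4  4
 E  0  1  1  1  2  3  3  3  4  4  4
dp[12][10] = 4. One LCS (by backtracking along matches): HAMA.

4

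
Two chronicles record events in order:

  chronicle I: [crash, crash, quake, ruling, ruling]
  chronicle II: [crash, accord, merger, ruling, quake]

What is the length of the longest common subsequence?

One common subsequence of length 2: crash (chronicle I #1, chronicle II #1) → quake (chronicle I #3, chronicle II #5). Since dp[5][5] = 2, nothing longer is possible.

2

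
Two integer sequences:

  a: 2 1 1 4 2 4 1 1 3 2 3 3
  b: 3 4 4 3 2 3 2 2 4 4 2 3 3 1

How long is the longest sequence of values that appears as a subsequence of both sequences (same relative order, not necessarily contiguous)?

Match 2 [1,8] → 4 [4,9] → 4 [6,10] → 2 [10,11] → 3 [11,12] → 3 [12,13] — 6 values in the same relative order in both. dp[12][14] = 6 confirms this is the maximum.

6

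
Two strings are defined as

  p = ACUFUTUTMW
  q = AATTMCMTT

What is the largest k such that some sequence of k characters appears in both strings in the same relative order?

Let dp[i][j] be the LCS length of the first i characters of p and the first j characters of q. dp[i][j] = dp[i-1][j-1]+1 when the i-th and j-th characters match, else max(dp[i-1][j], dp[i][j-1]).
    ·  A  A  T  T  M  C  M  T  T
 ·  0  0  0  0  0  0  0  0  0  0
 A  0  1  1  1  1  1  1  1  1  1
 C  0  1  1  1  1  1  2  2  2  2
 U  0  1  1  1  1  1  2  2  2  2
 F  0  1  1  1  1  1  2  2  2  2
 U  0  1  1  1  1  1  2  2  2  2
 T  0  1  1  2  2  2  2  2  3  3
 U  0  1  1  2  2  2  2  2  3  3
 T  0  1  1  2  3  3  3  3  3  4
 M  0  1  1  2  3  4  4  4  4  4
 W  0  1  1  2  3  4  4  4  4  4
dp[10][9] = 4. One LCS (by backtracking along matches): ACTT.

4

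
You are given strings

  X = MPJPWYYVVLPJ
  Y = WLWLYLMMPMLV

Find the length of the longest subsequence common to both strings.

4

Let dp[i][j] be the LCS length of the first i characters of X and the first j characters of Y. dp[i][j] = dp[i-1][j-1]+1 when the i-th and j-th characters match, else max(dp[i-1][j], dp[i][j-1]).
    ·  W  L  W  L  Y  L  M  M  P  M  L  V
 ·  0  0  0  0  0  0  0  0  0  0  0  0  0
 M  0  0  0  0  0  0  0  1  1  1  1  1  1
 P  0  0  0  0  0  0  0  1  1  2  2  2  2
 J  0  0  0  0  0  0  0  1  1  2  2  2  2
 P  0  0  0  0  0  0  0  1  1  2  2  2  2
 W  0  1  1  1  1  1  1  1  1  2  2  2  2
 Y  0  1  1  1  1  2  2  2  2  2  2  2  2
 Y  0  1  1  1  1  2  2  2  2  2  2  2  2
 V  0  1  1  1  1  2  2  2  2  2  2  2  3
 V  0  1  1  1  1  2  2  2  2  2  2  2  3
 L  0  1  2  2  2  2  3  3  3  3  3  3  3
 P  0  1  2  2  2  2  3  3  3  4  4  4  4
 J  0  1  2  2  2  2  3  3  3  4  4  4  4
dp[12][12] = 4. One LCS (by backtracking along matches): WYLP.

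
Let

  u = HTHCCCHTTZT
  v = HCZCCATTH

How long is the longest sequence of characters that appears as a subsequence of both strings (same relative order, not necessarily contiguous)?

Taking H at u[3]=v[1]; then C at u[4]=v[2]; then C at u[5]=v[4]; then C at u[6]=v[5]; then T at u[8]=v[7]; then T at u[9]=v[8] gives a common subsequence of length 6. The LCS DP gives dp[11][9] = 6, so this is optimal.

6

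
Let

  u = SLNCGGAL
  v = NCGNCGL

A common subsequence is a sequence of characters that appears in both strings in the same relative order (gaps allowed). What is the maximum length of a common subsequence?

Taking N at u[3]=v[1] → C at u[4]=v[2] → G at u[5]=v[3] → G at u[6]=v[6] → L at u[8]=v[7] gives a common subsequence of length 5. dp[8][7] = 5 confirms this is the maximum.

5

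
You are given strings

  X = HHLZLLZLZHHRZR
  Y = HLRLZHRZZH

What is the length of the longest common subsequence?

7

One common subsequence of length 7: H at X[2]=Y[1] → L at X[3]=Y[2] → L at X[8]=Y[4] → Z at X[9]=Y[5] → H at X[11]=Y[6] → R at X[12]=Y[7] → Z at X[13]=Y[9]. Since dp[14][10] = 7, nothing longer is possible.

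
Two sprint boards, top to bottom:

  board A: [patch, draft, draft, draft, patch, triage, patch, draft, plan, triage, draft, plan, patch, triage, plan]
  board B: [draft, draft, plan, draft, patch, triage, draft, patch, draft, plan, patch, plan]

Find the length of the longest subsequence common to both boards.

10

Match draft at board A[2]=board B[1]; then draft at board A[3]=board B[2]; then draft at board A[4]=board B[4]; then patch at board A[5]=board B[5]; then triage at board A[6]=board B[6]; then patch at board A[7]=board B[8]; then draft at board A[11]=board B[9]; then plan at board A[12]=board B[10]; then patch at board A[13]=board B[11]; then plan at board A[15]=board B[12] — 10 tasks in the same relative order in both. The LCS DP gives dp[15][12] = 10, so this is optimal.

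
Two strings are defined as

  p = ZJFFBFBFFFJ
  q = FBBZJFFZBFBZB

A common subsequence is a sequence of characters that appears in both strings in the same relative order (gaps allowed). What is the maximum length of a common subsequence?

Taking Z [1,4], J [2,5], F [3,6], F [4,7], B [5,9], F [6,10], B [7,13] gives a common subsequence of length 7. Since dp[11][13] = 7, nothing longer is possible.

7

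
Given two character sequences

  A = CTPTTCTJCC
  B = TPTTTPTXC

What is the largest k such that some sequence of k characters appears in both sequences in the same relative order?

6

Let dp[i][j] be the LCS length of the first i characters of A and the first j characters of B. dp[i][j] = dp[i-1][j-1]+1 when the i-th and j-th characters match, else max(dp[i-1][j], dp[i][j-1]).
    ·  T  P  T  T  T  P  T  X  C
 ·  0  0  0  0  0  0  0  0  0  0
 C  0  0  0  0  0  0  0  0  0  1
 T  0  1  1  1  1  1  1  1  1  1
 P  0  1  2  2  2  2  2  2  2  2
 T  0  1  2  3  3  3  3  3  3  3
 T  0  1  2  3  4  4  4  4  4  4
 C  0  1  2  3  4  4  4  4  4  5
 T  0  1  2  3  4  5  5  5  5  5
 J  0  1  2  3  4  5  5  5  5  5
 C  0  1  2  3  4  5  5  5  5  6
 C  0  1  2  3  4  5  5  5  5  6
dp[10][9] = 6. One LCS (by backtracking along matches): TPTTTC.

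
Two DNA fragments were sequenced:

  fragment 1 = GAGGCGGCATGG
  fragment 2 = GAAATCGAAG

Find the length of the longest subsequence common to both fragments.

One common subsequence of length 6: G (fragment 1 #1, fragment 2 #1), A (fragment 1 #2, fragment 2 #4), C (fragment 1 #5, fragment 2 #6), G (fragment 1 #6, fragment 2 #7), A (fragment 1 #9, fragment 2 #9), G (fragment 1 #12, fragment 2 #10), and the DP table's final entry dp[12][10] is also 6, so no common subsequence is longer.

6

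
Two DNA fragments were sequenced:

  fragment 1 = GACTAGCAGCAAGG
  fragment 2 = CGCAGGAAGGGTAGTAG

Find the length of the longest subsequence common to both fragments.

9

One common subsequence of length 9: G at fragment 1[1]=fragment 2[2], then C at fragment 1[3]=fragment 2[3], then A at fragment 1[5]=fragment 2[4], then G at fragment 1[6]=fragment 2[6], then A at fragment 1[8]=fragment 2[8], then G at fragment 1[9]=fragment 2[11], then A at fragment 1[11]=fragment 2[13], then A at fragment 1[12]=fragment 2[16], then G at fragment 1[14]=fragment 2[17], and the DP table's final entry dp[14][17] is also 9, so no common subsequence is longer.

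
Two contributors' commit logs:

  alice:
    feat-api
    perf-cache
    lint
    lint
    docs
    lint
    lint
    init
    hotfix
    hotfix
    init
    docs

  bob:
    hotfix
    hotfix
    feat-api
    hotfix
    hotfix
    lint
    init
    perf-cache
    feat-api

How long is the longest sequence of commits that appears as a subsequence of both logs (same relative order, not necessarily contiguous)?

Pick feat-api at alice[1]=bob[3], hotfix at alice[9]=bob[4], hotfix at alice[10]=bob[5], init at alice[11]=bob[7]; all 4 commits appear in both, in order. Since dp[12][9] = 4, nothing longer is possible.

4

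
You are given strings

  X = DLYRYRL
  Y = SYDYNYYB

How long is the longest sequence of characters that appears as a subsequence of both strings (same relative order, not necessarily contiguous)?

Taking D [1,3], Y [3,6], Y [5,7] gives a common subsequence of length 3, and the DP table's final entry dp[7][8] is also 3, so no common subsequence is longer.

3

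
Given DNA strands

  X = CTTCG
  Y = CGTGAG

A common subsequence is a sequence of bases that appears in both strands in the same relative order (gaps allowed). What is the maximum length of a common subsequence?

3

Pick C (X #1, Y #1) → T (X #2, Y #3) → G (X #5, Y #6); all 3 bases appear in both, in order. The LCS DP gives dp[5][6] = 3, so this is optimal.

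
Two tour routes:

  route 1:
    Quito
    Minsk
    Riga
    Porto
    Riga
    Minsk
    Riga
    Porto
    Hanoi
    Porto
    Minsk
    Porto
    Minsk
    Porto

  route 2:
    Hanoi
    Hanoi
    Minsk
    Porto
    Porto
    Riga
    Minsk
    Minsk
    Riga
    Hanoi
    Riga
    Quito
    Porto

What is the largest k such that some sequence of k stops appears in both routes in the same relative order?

Pick Minsk [2,3] → Porto [4,5] → Riga [5,6] → Minsk [6,8] → Riga [7,9] → Hanoi [9,10] → Porto [14,13]; all 7 stops appear in both, in order. The LCS DP gives dp[14][13] = 7, so this is optimal.

7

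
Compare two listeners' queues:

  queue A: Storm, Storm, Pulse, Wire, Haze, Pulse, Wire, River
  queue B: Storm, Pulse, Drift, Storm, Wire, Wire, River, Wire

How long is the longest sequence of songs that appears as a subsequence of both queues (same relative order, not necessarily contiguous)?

5

Pick Storm (queue A #1, queue B #1), Storm (queue A #2, queue B #4), Wire (queue A #4, queue B #5), Wire (queue A #7, queue B #6), River (queue A #8, queue B #7); all 5 songs appear in both, in order. dp[8][8] = 5 confirms this is the maximum.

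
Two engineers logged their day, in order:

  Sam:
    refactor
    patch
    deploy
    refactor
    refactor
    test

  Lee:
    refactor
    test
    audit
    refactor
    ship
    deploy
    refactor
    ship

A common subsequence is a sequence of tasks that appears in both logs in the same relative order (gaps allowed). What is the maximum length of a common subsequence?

Pick refactor [1,4]; then deploy [3,6]; then refactor [4,7]; all 3 tasks appear in both, in order. Since dp[6][8] = 3, nothing longer is possible.

3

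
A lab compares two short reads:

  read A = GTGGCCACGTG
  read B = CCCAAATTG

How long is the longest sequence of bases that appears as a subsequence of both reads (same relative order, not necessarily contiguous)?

Let dp[i][j] be the LCS length of the first i bases of read A and the first j bases of read B. dp[i][j] = dp[i-1][j-1]+1 when the i-th and j-th bases match, else max(dp[i-1][j], dp[i][j-1]).
    ·  C  C  C  A  A  A  T  T  G
 ·  0  0  0  0  0  0  0  0  0  0
 G  0  0  0  0  0  0  0  0  0  1
 T  0  0  0  0  0  0  0  1  1  1
 G  0  0  0  0  0  0  0  1  1  2
 G  0  0  0  0  0  0  0  1  1  2
 C  0  1  1  1  1  1  1  1  1  2
 C  0  1  2  2  2  2  2  2  2  2
 A  0  1  2  2  3  3  3  3  3  3
 C  0  1  2  3  3  3  3  3  3  3
 G  0  1  2  3  3  3  3  3  3  4
 T  0  1  2  3  3  3  3  4  4  4
 G  0  1  2  3  3  3  3  4  4  5
dp[11][9] = 5. One LCS (by backtracking along matches): CCATG.

5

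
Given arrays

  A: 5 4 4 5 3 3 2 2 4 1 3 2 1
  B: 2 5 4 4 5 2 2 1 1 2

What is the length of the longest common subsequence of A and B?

Let dp[i][j] be the LCS length of the first i values of A and the first j values of B. dp[i][j] = dp[i-1][j-1]+1 when the i-th and j-th values match, else max(dp[i-1][j], dp[i][j-1]).
    ·  2  5  4  4  5  2  2  1  1  2
 ·  0  0  0  0  0  0  0  0  0  0  0
 5  0  0  1  1  1  1  1  1  1  1  1
 4  0  0  1  2  2  2  2  2  2  2  2
 4  0  0  1  2  3  3  3  3  3  3  3
 5  0  0  1  2  3  4  4  4  4  4  4
 3  0  0  1  2  3  4  4  4  4  4  4
 3  0  0  1  2  3  4  4  4  4  4  4
 2  0  1  1  2  3  4  5  5  5  5  5
 2  0  1  1  2  3  4  5  6  6  6  6
 4  0  1  1  2  3  4  5  6  6  6  6
 1  0  1  1  2  3  4  5  6  7  7  7
 3  0  1  1  2  3  4  5  6  7  7  7
 2  0  1  1  2  3  4  5  6  7  7  8
 1  0  1  1  2  3  4  5  6  7  8  8
dp[13][10] = 8. One LCS (by backtracking along matches): 5, 4, 4, 5, 2, 2, 1, 2.

8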